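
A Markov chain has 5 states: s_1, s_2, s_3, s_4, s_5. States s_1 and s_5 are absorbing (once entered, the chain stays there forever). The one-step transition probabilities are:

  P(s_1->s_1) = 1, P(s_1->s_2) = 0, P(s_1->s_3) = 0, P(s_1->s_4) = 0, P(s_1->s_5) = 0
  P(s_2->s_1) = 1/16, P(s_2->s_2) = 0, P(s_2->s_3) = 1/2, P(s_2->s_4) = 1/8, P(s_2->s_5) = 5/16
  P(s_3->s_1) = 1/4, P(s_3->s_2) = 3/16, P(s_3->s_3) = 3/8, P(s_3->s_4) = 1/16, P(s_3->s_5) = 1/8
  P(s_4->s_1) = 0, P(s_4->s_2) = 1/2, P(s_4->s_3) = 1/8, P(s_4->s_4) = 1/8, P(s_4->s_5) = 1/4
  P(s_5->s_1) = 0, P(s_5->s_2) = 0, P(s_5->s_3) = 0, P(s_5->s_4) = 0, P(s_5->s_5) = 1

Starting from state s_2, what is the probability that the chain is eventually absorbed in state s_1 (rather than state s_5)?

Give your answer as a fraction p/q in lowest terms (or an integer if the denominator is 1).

Let a_i = P(absorbed in s_1 | start in state i).
Boundary conditions: a_s_1 = 1, a_s_5 = 0.
For each transient state i, a_i = sum_j P(i->j) * a_j:
  a_s_2 = 1/16*a_s_1 + 0*a_s_2 + 1/2*a_s_3 + 1/8*a_s_4 + 5/16*a_s_5
  a_s_3 = 1/4*a_s_1 + 3/16*a_s_2 + 3/8*a_s_3 + 1/16*a_s_4 + 1/8*a_s_5
  a_s_4 = 0*a_s_1 + 1/2*a_s_2 + 1/8*a_s_3 + 1/8*a_s_4 + 1/4*a_s_5

Substituting a_s_1 = 1 and a_s_5 = 0, rearrange to (I - Q) a = r where r[i] = P(i -> s_1):
  [1, -1/2, -1/8] . (a_s_2, a_s_3, a_s_4) = 1/16
  [-3/16, 5/8, -1/16] . (a_s_2, a_s_3, a_s_4) = 1/4
  [-1/2, -1/8, 7/8] . (a_s_2, a_s_3, a_s_4) = 0

Solving yields:
  a_s_2 = 301/818
  a_s_3 = 441/818
  a_s_4 = 235/818

Starting state is s_2, so the absorption probability is a_s_2 = 301/818.

Answer: 301/818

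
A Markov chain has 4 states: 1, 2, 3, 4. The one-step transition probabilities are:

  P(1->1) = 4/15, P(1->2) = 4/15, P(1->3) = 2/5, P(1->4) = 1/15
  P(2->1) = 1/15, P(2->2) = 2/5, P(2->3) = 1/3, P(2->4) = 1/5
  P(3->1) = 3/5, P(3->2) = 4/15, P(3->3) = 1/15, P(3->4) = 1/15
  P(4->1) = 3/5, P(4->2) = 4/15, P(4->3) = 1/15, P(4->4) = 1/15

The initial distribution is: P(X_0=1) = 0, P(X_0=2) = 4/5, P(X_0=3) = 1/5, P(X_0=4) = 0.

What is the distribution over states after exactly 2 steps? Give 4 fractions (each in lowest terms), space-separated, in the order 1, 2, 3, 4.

Answer: 386/1125 356/1125 28/125 131/1125

Derivation:
Propagating the distribution step by step (d_{t+1} = d_t * P):
d_0 = (1=0, 2=4/5, 3=1/5, 4=0)
  d_1[1] = 0*4/15 + 4/5*1/15 + 1/5*3/5 + 0*3/5 = 13/75
  d_1[2] = 0*4/15 + 4/5*2/5 + 1/5*4/15 + 0*4/15 = 28/75
  d_1[3] = 0*2/5 + 4/5*1/3 + 1/5*1/15 + 0*1/15 = 7/25
  d_1[4] = 0*1/15 + 4/5*1/5 + 1/5*1/15 + 0*1/15 = 13/75
d_1 = (1=13/75, 2=28/75, 3=7/25, 4=13/75)
  d_2[1] = 13/75*4/15 + 28/75*1/15 + 7/25*3/5 + 13/75*3/5 = 386/1125
  d_2[2] = 13/75*4/15 + 28/75*2/5 + 7/25*4/15 + 13/75*4/15 = 356/1125
  d_2[3] = 13/75*2/5 + 28/75*1/3 + 7/25*1/15 + 13/75*1/15 = 28/125
  d_2[4] = 13/75*1/15 + 28/75*1/5 + 7/25*1/15 + 13/75*1/15 = 131/1125
d_2 = (1=386/1125, 2=356/1125, 3=28/125, 4=131/1125)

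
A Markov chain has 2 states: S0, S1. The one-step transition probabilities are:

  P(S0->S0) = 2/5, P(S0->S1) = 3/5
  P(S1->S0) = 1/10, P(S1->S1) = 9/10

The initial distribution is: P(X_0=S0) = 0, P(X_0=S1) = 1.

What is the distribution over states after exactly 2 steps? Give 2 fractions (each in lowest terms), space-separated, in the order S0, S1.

Answer: 13/100 87/100

Derivation:
Propagating the distribution step by step (d_{t+1} = d_t * P):
d_0 = (S0=0, S1=1)
  d_1[S0] = 0*2/5 + 1*1/10 = 1/10
  d_1[S1] = 0*3/5 + 1*9/10 = 9/10
d_1 = (S0=1/10, S1=9/10)
  d_2[S0] = 1/10*2/5 + 9/10*1/10 = 13/100
  d_2[S1] = 1/10*3/5 + 9/10*9/10 = 87/100
d_2 = (S0=13/100, S1=87/100)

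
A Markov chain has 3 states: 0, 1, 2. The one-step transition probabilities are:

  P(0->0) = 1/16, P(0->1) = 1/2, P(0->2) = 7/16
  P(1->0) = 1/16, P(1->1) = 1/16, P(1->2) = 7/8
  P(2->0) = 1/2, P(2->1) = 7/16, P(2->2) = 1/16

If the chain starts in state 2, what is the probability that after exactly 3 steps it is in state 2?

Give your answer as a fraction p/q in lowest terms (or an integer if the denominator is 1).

Answer: 11/32

Derivation:
Computing P^3 by repeated multiplication:
P^1 =
  0: [1/16, 1/2, 7/16]
  1: [1/16, 1/16, 7/8]
  2: [1/2, 7/16, 1/16]
P^2 =
  0: [65/256, 65/256, 63/128]
  1: [57/128, 107/256, 35/256]
  2: [23/256, 39/128, 155/256]
P^3 =
  0: [569/2048, 1467/4096, 1491/4096]
  1: [501/4096, 79/256, 2331/4096]
  2: [1341/4096, 1347/4096, 11/32]

(P^3)[2 -> 2] = 11/32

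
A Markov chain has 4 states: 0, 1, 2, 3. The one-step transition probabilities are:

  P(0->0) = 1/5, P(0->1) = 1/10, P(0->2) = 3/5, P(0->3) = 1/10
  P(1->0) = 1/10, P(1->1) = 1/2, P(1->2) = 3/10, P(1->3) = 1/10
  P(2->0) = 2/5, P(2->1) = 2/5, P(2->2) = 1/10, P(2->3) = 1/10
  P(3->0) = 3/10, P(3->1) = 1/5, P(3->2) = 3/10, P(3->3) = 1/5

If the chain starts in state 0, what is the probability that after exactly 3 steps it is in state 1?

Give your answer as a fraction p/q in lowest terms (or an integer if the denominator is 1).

Computing P^3 by repeated multiplication:
P^1 =
  0: [1/5, 1/10, 3/5, 1/10]
  1: [1/10, 1/2, 3/10, 1/10]
  2: [2/5, 2/5, 1/10, 1/10]
  3: [3/10, 1/5, 3/10, 1/5]
P^2 =
  0: [8/25, 33/100, 6/25, 11/100]
  1: [11/50, 2/5, 27/100, 11/100]
  2: [19/100, 3/10, 2/5, 11/100]
  3: [13/50, 29/100, 33/100, 3/25]
P^3 =
  0: [113/500, 63/200, 87/250, 111/1000]
  1: [9/40, 44/125, 39/125, 111/1000]
  2: [261/1000, 351/1000, 277/1000, 111/1000]
  3: [249/1000, 327/1000, 39/125, 14/125]

(P^3)[0 -> 1] = 63/200

Answer: 63/200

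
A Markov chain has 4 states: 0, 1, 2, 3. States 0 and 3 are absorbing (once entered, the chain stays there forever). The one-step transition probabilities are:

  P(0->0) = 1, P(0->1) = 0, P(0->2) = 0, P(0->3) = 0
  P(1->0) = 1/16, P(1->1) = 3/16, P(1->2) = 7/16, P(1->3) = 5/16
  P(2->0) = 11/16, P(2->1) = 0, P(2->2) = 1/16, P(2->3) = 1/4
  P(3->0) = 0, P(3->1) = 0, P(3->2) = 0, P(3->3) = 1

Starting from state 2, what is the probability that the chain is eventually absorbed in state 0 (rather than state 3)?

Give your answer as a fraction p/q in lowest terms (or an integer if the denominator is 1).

Let a_i = P(absorbed in 0 | start in state i).
Boundary conditions: a_0 = 1, a_3 = 0.
For each transient state i, a_i = sum_j P(i->j) * a_j:
  a_1 = 1/16*a_0 + 3/16*a_1 + 7/16*a_2 + 5/16*a_3
  a_2 = 11/16*a_0 + 0*a_1 + 1/16*a_2 + 1/4*a_3

Substituting a_0 = 1 and a_3 = 0, rearrange to (I - Q) a = r where r[i] = P(i -> 0):
  [13/16, -7/16] . (a_1, a_2) = 1/16
  [0, 15/16] . (a_1, a_2) = 11/16

Solving yields:
  a_1 = 92/195
  a_2 = 11/15

Starting state is 2, so the absorption probability is a_2 = 11/15.

Answer: 11/15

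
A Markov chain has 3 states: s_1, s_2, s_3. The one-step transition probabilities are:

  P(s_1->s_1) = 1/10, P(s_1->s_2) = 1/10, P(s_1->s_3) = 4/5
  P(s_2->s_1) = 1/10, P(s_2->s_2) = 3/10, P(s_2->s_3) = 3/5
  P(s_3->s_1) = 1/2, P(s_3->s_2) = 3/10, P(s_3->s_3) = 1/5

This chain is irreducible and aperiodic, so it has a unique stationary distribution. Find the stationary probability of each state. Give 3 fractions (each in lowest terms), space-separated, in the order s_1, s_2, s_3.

Answer: 19/66 8/33 31/66

Derivation:
The stationary distribution satisfies pi = pi * P, i.e.:
  pi_s_1 = 1/10*pi_s_1 + 1/10*pi_s_2 + 1/2*pi_s_3
  pi_s_2 = 1/10*pi_s_1 + 3/10*pi_s_2 + 3/10*pi_s_3
  pi_s_3 = 4/5*pi_s_1 + 3/5*pi_s_2 + 1/5*pi_s_3
with normalization: pi_s_1 + pi_s_2 + pi_s_3 = 1.

Using the first 2 balance equations plus normalization, the linear system A*pi = b is:
  [-9/10, 1/10, 1/2] . pi = 0
  [1/10, -7/10, 3/10] . pi = 0
  [1, 1, 1] . pi = 1

Solving yields:
  pi_s_1 = 19/66
  pi_s_2 = 8/33
  pi_s_3 = 31/66

Verification (pi * P):
  19/66*1/10 + 8/33*1/10 + 31/66*1/2 = 19/66 = pi_s_1  (ok)
  19/66*1/10 + 8/33*3/10 + 31/66*3/10 = 8/33 = pi_s_2  (ok)
  19/66*4/5 + 8/33*3/5 + 31/66*1/5 = 31/66 = pi_s_3  (ok)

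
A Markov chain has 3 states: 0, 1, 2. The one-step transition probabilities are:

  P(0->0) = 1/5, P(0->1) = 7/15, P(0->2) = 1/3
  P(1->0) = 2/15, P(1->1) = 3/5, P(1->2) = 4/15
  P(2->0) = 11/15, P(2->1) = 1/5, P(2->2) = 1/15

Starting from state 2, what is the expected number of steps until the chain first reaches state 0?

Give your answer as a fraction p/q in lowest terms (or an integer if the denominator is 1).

Answer: 15/8

Derivation:
Let h_i = expected steps to first reach 0 from state i.
Boundary: h_0 = 0.
First-step equations for the other states:
  h_1 = 1 + 2/15*h_0 + 3/5*h_1 + 4/15*h_2
  h_2 = 1 + 11/15*h_0 + 1/5*h_1 + 1/15*h_2

Substituting h_0 = 0 and rearranging gives the linear system (I - Q) h = 1:
  [2/5, -4/15] . (h_1, h_2) = 1
  [-1/5, 14/15] . (h_1, h_2) = 1

Solving yields:
  h_1 = 15/4
  h_2 = 15/8

Starting state is 2, so the expected hitting time is h_2 = 15/8.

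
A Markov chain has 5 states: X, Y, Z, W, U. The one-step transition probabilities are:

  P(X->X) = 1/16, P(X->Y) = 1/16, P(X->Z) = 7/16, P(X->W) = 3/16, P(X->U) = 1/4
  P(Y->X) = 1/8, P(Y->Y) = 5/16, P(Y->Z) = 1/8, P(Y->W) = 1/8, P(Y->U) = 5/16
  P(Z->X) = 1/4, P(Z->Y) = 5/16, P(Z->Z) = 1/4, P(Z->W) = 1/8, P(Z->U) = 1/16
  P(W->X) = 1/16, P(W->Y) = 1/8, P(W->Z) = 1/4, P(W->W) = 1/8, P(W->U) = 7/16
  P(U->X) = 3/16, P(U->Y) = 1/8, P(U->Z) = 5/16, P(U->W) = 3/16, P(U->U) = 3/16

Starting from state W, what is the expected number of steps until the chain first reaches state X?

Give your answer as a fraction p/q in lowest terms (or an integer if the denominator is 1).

Answer: 34912/5331

Derivation:
Let h_i = expected steps to first reach X from state i.
Boundary: h_X = 0.
First-step equations for the other states:
  h_Y = 1 + 1/8*h_X + 5/16*h_Y + 1/8*h_Z + 1/8*h_W + 5/16*h_U
  h_Z = 1 + 1/4*h_X + 5/16*h_Y + 1/4*h_Z + 1/8*h_W + 1/16*h_U
  h_W = 1 + 1/16*h_X + 1/8*h_Y + 1/4*h_Z + 1/8*h_W + 7/16*h_U
  h_U = 1 + 3/16*h_X + 1/8*h_Y + 5/16*h_Z + 3/16*h_W + 3/16*h_U

Substituting h_X = 0 and rearranging gives the linear system (I - Q) h = 1:
  [11/16, -1/8, -1/8, -5/16] . (h_Y, h_Z, h_W, h_U) = 1
  [-5/16, 3/4, -1/8, -1/16] . (h_Y, h_Z, h_W, h_U) = 1
  [-1/8, -1/4, 7/8, -7/16] . (h_Y, h_Z, h_W, h_U) = 1
  [-1/8, -5/16, -3/16, 13/16] . (h_Y, h_Z, h_W, h_U) = 1

Solving yields:
  h_Y = 33632/5331
  h_Z = 29536/5331
  h_W = 34912/5331
  h_U = 10384/1777

Starting state is W, so the expected hitting time is h_W = 34912/5331.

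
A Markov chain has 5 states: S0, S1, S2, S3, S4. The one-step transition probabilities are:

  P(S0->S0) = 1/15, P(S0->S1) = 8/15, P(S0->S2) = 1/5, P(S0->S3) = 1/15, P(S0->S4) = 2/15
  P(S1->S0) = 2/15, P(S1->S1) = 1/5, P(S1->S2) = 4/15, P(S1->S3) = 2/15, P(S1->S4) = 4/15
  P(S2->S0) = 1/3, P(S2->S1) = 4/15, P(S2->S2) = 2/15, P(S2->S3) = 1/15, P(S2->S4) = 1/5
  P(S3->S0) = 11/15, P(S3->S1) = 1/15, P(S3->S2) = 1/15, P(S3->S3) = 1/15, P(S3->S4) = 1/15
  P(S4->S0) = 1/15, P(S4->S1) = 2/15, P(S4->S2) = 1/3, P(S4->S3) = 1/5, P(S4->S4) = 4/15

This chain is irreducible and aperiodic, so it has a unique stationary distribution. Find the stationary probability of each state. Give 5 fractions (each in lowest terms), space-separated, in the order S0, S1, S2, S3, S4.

The stationary distribution satisfies pi = pi * P, i.e.:
  pi_S0 = 1/15*pi_S0 + 2/15*pi_S1 + 1/3*pi_S2 + 11/15*pi_S3 + 1/15*pi_S4
  pi_S1 = 8/15*pi_S0 + 1/5*pi_S1 + 4/15*pi_S2 + 1/15*pi_S3 + 2/15*pi_S4
  pi_S2 = 1/5*pi_S0 + 4/15*pi_S1 + 2/15*pi_S2 + 1/15*pi_S3 + 1/3*pi_S4
  pi_S3 = 1/15*pi_S0 + 2/15*pi_S1 + 1/15*pi_S2 + 1/15*pi_S3 + 1/5*pi_S4
  pi_S4 = 2/15*pi_S0 + 4/15*pi_S1 + 1/5*pi_S2 + 1/15*pi_S3 + 4/15*pi_S4
with normalization: pi_S0 + pi_S1 + pi_S2 + pi_S3 + pi_S4 = 1.

Using the first 4 balance equations plus normalization, the linear system A*pi = b is:
  [-14/15, 2/15, 1/3, 11/15, 1/15] . pi = 0
  [8/15, -4/5, 4/15, 1/15, 2/15] . pi = 0
  [1/5, 4/15, -13/15, 1/15, 1/3] . pi = 0
  [1/15, 2/15, 1/15, -14/15, 1/5] . pi = 0
  [1, 1, 1, 1, 1] . pi = 1

Solving yields:
  pi_S0 = 7328/34085
  pi_S1 = 8787/34085
  pi_S2 = 431/2005
  pi_S3 = 222/2005
  pi_S4 = 6869/34085

Verification (pi * P):
  7328/34085*1/15 + 8787/34085*2/15 + 431/2005*1/3 + 222/2005*11/15 + 6869/34085*1/15 = 7328/34085 = pi_S0  (ok)
  7328/34085*8/15 + 8787/34085*1/5 + 431/2005*4/15 + 222/2005*1/15 + 6869/34085*2/15 = 8787/34085 = pi_S1  (ok)
  7328/34085*1/5 + 8787/34085*4/15 + 431/2005*2/15 + 222/2005*1/15 + 6869/34085*1/3 = 431/2005 = pi_S2  (ok)
  7328/34085*1/15 + 8787/34085*2/15 + 431/2005*1/15 + 222/2005*1/15 + 6869/34085*1/5 = 222/2005 = pi_S3  (ok)
  7328/34085*2/15 + 8787/34085*4/15 + 431/2005*1/5 + 222/2005*1/15 + 6869/34085*4/15 = 6869/34085 = pi_S4  (ok)

Answer: 7328/34085 8787/34085 431/2005 222/2005 6869/34085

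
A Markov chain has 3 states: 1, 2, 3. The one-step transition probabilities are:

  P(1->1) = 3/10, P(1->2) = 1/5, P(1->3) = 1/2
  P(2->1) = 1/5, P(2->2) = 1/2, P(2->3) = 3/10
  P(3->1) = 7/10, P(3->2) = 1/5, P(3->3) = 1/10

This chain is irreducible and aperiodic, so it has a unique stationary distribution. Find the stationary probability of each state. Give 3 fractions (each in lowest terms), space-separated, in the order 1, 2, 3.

The stationary distribution satisfies pi = pi * P, i.e.:
  pi_1 = 3/10*pi_1 + 1/5*pi_2 + 7/10*pi_3
  pi_2 = 1/5*pi_1 + 1/2*pi_2 + 1/5*pi_3
  pi_3 = 1/2*pi_1 + 3/10*pi_2 + 1/10*pi_3
with normalization: pi_1 + pi_2 + pi_3 = 1.

Using the first 2 balance equations plus normalization, the linear system A*pi = b is:
  [-7/10, 1/5, 7/10] . pi = 0
  [1/5, -1/2, 1/5] . pi = 0
  [1, 1, 1] . pi = 1

Solving yields:
  pi_1 = 39/98
  pi_2 = 2/7
  pi_3 = 31/98

Verification (pi * P):
  39/98*3/10 + 2/7*1/5 + 31/98*7/10 = 39/98 = pi_1  (ok)
  39/98*1/5 + 2/7*1/2 + 31/98*1/5 = 2/7 = pi_2  (ok)
  39/98*1/2 + 2/7*3/10 + 31/98*1/10 = 31/98 = pi_3  (ok)

Answer: 39/98 2/7 31/98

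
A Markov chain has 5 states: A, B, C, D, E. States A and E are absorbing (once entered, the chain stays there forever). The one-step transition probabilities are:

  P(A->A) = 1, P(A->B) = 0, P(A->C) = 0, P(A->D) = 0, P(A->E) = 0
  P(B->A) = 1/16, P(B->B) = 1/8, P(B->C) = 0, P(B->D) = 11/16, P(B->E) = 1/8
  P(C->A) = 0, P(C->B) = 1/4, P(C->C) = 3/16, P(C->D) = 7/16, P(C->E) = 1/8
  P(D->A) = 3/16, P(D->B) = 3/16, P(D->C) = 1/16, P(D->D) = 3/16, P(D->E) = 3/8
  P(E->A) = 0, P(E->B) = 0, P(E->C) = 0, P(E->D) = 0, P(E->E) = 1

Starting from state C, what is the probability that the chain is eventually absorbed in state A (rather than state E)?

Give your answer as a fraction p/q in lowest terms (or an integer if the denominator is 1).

Answer: 499/1795

Derivation:
Let a_i = P(absorbed in A | start in state i).
Boundary conditions: a_A = 1, a_E = 0.
For each transient state i, a_i = sum_j P(i->j) * a_j:
  a_B = 1/16*a_A + 1/8*a_B + 0*a_C + 11/16*a_D + 1/8*a_E
  a_C = 0*a_A + 1/4*a_B + 3/16*a_C + 7/16*a_D + 1/8*a_E
  a_D = 3/16*a_A + 3/16*a_B + 1/16*a_C + 3/16*a_D + 3/8*a_E

Substituting a_A = 1 and a_E = 0, rearrange to (I - Q) a = r where r[i] = P(i -> A):
  [7/8, 0, -11/16] . (a_B, a_C, a_D) = 1/16
  [-1/4, 13/16, -7/16] . (a_B, a_C, a_D) = 0
  [-3/16, -1/16, 13/16] . (a_B, a_C, a_D) = 3/16

Solving yields:
  a_B = 591/1795
  a_C = 499/1795
  a_D = 589/1795

Starting state is C, so the absorption probability is a_C = 499/1795.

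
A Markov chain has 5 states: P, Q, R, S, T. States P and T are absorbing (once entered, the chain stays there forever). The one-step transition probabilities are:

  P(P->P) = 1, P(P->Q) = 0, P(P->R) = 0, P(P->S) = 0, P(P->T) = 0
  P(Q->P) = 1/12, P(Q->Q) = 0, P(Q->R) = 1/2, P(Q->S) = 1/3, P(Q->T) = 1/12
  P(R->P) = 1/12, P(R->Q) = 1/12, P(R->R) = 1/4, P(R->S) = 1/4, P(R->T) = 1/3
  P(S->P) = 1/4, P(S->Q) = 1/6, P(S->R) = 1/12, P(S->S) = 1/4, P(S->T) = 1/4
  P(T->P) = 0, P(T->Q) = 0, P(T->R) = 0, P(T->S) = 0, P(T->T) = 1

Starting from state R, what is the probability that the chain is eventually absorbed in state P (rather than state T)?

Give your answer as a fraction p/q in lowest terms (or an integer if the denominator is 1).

Let a_i = P(absorbed in P | start in state i).
Boundary conditions: a_P = 1, a_T = 0.
For each transient state i, a_i = sum_j P(i->j) * a_j:
  a_Q = 1/12*a_P + 0*a_Q + 1/2*a_R + 1/3*a_S + 1/12*a_T
  a_R = 1/12*a_P + 1/12*a_Q + 1/4*a_R + 1/4*a_S + 1/3*a_T
  a_S = 1/4*a_P + 1/6*a_Q + 1/12*a_R + 1/4*a_S + 1/4*a_T

Substituting a_P = 1 and a_T = 0, rearrange to (I - Q) a = r where r[i] = P(i -> P):
  [1, -1/2, -1/3] . (a_Q, a_R, a_S) = 1/12
  [-1/12, 3/4, -1/4] . (a_Q, a_R, a_S) = 1/12
  [-1/6, -1/12, 3/4] . (a_Q, a_R, a_S) = 1/4

Solving yields:
  a_Q = 149/385
  a_R = 47/154
  a_S = 349/770

Starting state is R, so the absorption probability is a_R = 47/154.

Answer: 47/154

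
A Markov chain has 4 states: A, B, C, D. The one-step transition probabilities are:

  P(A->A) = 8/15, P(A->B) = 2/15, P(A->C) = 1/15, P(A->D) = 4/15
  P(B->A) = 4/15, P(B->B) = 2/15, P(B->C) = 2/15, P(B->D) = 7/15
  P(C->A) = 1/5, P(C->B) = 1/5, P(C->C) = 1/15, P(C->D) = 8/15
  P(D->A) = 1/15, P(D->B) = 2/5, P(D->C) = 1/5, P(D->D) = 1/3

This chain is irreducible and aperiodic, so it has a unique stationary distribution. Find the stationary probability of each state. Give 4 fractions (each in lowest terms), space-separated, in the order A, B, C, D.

Answer: 701/2814 341/1407 187/1407 151/402

Derivation:
The stationary distribution satisfies pi = pi * P, i.e.:
  pi_A = 8/15*pi_A + 4/15*pi_B + 1/5*pi_C + 1/15*pi_D
  pi_B = 2/15*pi_A + 2/15*pi_B + 1/5*pi_C + 2/5*pi_D
  pi_C = 1/15*pi_A + 2/15*pi_B + 1/15*pi_C + 1/5*pi_D
  pi_D = 4/15*pi_A + 7/15*pi_B + 8/15*pi_C + 1/3*pi_D
with normalization: pi_A + pi_B + pi_C + pi_D = 1.

Using the first 3 balance equations plus normalization, the linear system A*pi = b is:
  [-7/15, 4/15, 1/5, 1/15] . pi = 0
  [2/15, -13/15, 1/5, 2/5] . pi = 0
  [1/15, 2/15, -14/15, 1/5] . pi = 0
  [1, 1, 1, 1] . pi = 1

Solving yields:
  pi_A = 701/2814
  pi_B = 341/1407
  pi_C = 187/1407
  pi_D = 151/402

Verification (pi * P):
  701/2814*8/15 + 341/1407*4/15 + 187/1407*1/5 + 151/402*1/15 = 701/2814 = pi_A  (ok)
  701/2814*2/15 + 341/1407*2/15 + 187/1407*1/5 + 151/402*2/5 = 341/1407 = pi_B  (ok)
  701/2814*1/15 + 341/1407*2/15 + 187/1407*1/15 + 151/402*1/5 = 187/1407 = pi_C  (ok)
  701/2814*4/15 + 341/1407*7/15 + 187/1407*8/15 + 151/402*1/3 = 151/402 = pi_D  (ok)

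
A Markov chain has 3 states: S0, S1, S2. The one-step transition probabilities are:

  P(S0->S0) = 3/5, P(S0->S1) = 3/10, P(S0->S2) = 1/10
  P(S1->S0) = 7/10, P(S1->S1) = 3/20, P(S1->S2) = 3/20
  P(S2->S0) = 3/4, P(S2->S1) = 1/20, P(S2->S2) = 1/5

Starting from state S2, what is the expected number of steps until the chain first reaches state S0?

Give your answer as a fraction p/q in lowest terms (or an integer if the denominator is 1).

Answer: 360/269

Derivation:
Let h_i = expected steps to first reach S0 from state i.
Boundary: h_S0 = 0.
First-step equations for the other states:
  h_S1 = 1 + 7/10*h_S0 + 3/20*h_S1 + 3/20*h_S2
  h_S2 = 1 + 3/4*h_S0 + 1/20*h_S1 + 1/5*h_S2

Substituting h_S0 = 0 and rearranging gives the linear system (I - Q) h = 1:
  [17/20, -3/20] . (h_S1, h_S2) = 1
  [-1/20, 4/5] . (h_S1, h_S2) = 1

Solving yields:
  h_S1 = 380/269
  h_S2 = 360/269

Starting state is S2, so the expected hitting time is h_S2 = 360/269.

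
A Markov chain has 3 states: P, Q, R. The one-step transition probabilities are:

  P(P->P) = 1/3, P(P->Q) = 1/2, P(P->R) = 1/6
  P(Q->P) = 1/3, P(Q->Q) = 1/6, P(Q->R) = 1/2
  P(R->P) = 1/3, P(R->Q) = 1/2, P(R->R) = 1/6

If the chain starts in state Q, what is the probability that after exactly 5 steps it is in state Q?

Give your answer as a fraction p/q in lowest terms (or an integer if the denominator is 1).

Computing P^5 by repeated multiplication:
P^1 =
  P: [1/3, 1/2, 1/6]
  Q: [1/3, 1/6, 1/2]
  R: [1/3, 1/2, 1/6]
P^2 =
  P: [1/3, 1/3, 1/3]
  Q: [1/3, 4/9, 2/9]
  R: [1/3, 1/3, 1/3]
P^3 =
  P: [1/3, 7/18, 5/18]
  Q: [1/3, 19/54, 17/54]
  R: [1/3, 7/18, 5/18]
P^4 =
  P: [1/3, 10/27, 8/27]
  Q: [1/3, 31/81, 23/81]
  R: [1/3, 10/27, 8/27]
P^5 =
  P: [1/3, 61/162, 47/162]
  Q: [1/3, 181/486, 143/486]
  R: [1/3, 61/162, 47/162]

(P^5)[Q -> Q] = 181/486

Answer: 181/486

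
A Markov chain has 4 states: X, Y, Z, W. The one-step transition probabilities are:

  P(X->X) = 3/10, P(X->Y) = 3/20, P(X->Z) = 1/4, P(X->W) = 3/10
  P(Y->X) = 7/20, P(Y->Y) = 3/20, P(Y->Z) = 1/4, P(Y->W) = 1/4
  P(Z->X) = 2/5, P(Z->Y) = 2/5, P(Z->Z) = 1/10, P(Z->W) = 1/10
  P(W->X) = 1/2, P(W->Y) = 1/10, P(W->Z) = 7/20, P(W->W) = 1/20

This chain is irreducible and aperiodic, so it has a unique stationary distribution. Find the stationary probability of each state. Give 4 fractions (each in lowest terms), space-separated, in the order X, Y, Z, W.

Answer: 4336/11647 2316/11647 2729/11647 2266/11647

Derivation:
The stationary distribution satisfies pi = pi * P, i.e.:
  pi_X = 3/10*pi_X + 7/20*pi_Y + 2/5*pi_Z + 1/2*pi_W
  pi_Y = 3/20*pi_X + 3/20*pi_Y + 2/5*pi_Z + 1/10*pi_W
  pi_Z = 1/4*pi_X + 1/4*pi_Y + 1/10*pi_Z + 7/20*pi_W
  pi_W = 3/10*pi_X + 1/4*pi_Y + 1/10*pi_Z + 1/20*pi_W
with normalization: pi_X + pi_Y + pi_Z + pi_W = 1.

Using the first 3 balance equations plus normalization, the linear system A*pi = b is:
  [-7/10, 7/20, 2/5, 1/2] . pi = 0
  [3/20, -17/20, 2/5, 1/10] . pi = 0
  [1/4, 1/4, -9/10, 7/20] . pi = 0
  [1, 1, 1, 1] . pi = 1

Solving yields:
  pi_X = 4336/11647
  pi_Y = 2316/11647
  pi_Z = 2729/11647
  pi_W = 2266/11647

Verification (pi * P):
  4336/11647*3/10 + 2316/11647*7/20 + 2729/11647*2/5 + 2266/11647*1/2 = 4336/11647 = pi_X  (ok)
  4336/11647*3/20 + 2316/11647*3/20 + 2729/11647*2/5 + 2266/11647*1/10 = 2316/11647 = pi_Y  (ok)
  4336/11647*1/4 + 2316/11647*1/4 + 2729/11647*1/10 + 2266/11647*7/20 = 2729/11647 = pi_Z  (ok)
  4336/11647*3/10 + 2316/11647*1/4 + 2729/11647*1/10 + 2266/11647*1/20 = 2266/11647 = pi_W  (ok)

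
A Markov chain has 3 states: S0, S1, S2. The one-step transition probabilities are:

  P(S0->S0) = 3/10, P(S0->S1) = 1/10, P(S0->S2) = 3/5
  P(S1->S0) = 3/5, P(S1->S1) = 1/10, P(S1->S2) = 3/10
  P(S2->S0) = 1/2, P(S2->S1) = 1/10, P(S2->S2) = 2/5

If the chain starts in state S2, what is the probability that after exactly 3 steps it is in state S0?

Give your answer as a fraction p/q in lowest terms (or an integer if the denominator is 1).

Computing P^3 by repeated multiplication:
P^1 =
  S0: [3/10, 1/10, 3/5]
  S1: [3/5, 1/10, 3/10]
  S2: [1/2, 1/10, 2/5]
P^2 =
  S0: [9/20, 1/10, 9/20]
  S1: [39/100, 1/10, 51/100]
  S2: [41/100, 1/10, 49/100]
P^3 =
  S0: [21/50, 1/10, 12/25]
  S1: [54/125, 1/10, 117/250]
  S2: [107/250, 1/10, 59/125]

(P^3)[S2 -> S0] = 107/250

Answer: 107/250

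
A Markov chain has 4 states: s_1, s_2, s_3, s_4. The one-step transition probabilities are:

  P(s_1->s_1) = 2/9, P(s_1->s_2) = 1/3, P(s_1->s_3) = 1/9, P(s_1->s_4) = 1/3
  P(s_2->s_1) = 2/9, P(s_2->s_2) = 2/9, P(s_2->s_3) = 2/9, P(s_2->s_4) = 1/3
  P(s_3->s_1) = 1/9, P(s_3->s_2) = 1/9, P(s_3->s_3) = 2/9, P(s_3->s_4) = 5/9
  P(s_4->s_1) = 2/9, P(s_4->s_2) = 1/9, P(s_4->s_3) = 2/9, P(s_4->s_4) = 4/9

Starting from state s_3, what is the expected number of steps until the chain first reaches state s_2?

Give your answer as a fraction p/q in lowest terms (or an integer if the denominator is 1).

Answer: 369/56

Derivation:
Let h_i = expected steps to first reach s_2 from state i.
Boundary: h_s_2 = 0.
First-step equations for the other states:
  h_s_1 = 1 + 2/9*h_s_1 + 1/3*h_s_2 + 1/9*h_s_3 + 1/3*h_s_4
  h_s_3 = 1 + 1/9*h_s_1 + 1/9*h_s_2 + 2/9*h_s_3 + 5/9*h_s_4
  h_s_4 = 1 + 2/9*h_s_1 + 1/9*h_s_2 + 2/9*h_s_3 + 4/9*h_s_4

Substituting h_s_2 = 0 and rearranging gives the linear system (I - Q) h = 1:
  [7/9, -1/9, -1/3] . (h_s_1, h_s_3, h_s_4) = 1
  [-1/9, 7/9, -5/9] . (h_s_1, h_s_3, h_s_4) = 1
  [-2/9, -2/9, 5/9] . (h_s_1, h_s_3, h_s_4) = 1

Solving yields:
  h_s_1 = 279/56
  h_s_3 = 369/56
  h_s_4 = 45/7

Starting state is s_3, so the expected hitting time is h_s_3 = 369/56.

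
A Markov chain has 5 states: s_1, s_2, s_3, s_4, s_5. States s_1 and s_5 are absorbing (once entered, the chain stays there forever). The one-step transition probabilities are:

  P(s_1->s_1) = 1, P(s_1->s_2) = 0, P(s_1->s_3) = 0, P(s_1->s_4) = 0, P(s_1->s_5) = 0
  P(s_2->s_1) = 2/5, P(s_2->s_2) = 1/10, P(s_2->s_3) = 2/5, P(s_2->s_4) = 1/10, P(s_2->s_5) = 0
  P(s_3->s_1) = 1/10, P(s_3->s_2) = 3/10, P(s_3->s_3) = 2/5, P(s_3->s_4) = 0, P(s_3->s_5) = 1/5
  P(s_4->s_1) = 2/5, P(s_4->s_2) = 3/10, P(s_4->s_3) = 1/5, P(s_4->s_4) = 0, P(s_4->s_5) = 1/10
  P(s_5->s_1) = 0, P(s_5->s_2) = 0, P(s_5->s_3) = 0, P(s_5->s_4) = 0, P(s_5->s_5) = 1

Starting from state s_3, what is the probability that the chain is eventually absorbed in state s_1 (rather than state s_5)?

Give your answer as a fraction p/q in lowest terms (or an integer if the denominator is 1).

Let a_i = P(absorbed in s_1 | start in state i).
Boundary conditions: a_s_1 = 1, a_s_5 = 0.
For each transient state i, a_i = sum_j P(i->j) * a_j:
  a_s_2 = 2/5*a_s_1 + 1/10*a_s_2 + 2/5*a_s_3 + 1/10*a_s_4 + 0*a_s_5
  a_s_3 = 1/10*a_s_1 + 3/10*a_s_2 + 2/5*a_s_3 + 0*a_s_4 + 1/5*a_s_5
  a_s_4 = 2/5*a_s_1 + 3/10*a_s_2 + 1/5*a_s_3 + 0*a_s_4 + 1/10*a_s_5

Substituting a_s_1 = 1 and a_s_5 = 0, rearrange to (I - Q) a = r where r[i] = P(i -> s_1):
  [9/10, -2/5, -1/10] . (a_s_2, a_s_3, a_s_4) = 2/5
  [-3/10, 3/5, 0] . (a_s_2, a_s_3, a_s_4) = 1/10
  [-3/10, -1/5, 1] . (a_s_2, a_s_3, a_s_4) = 2/5

Solving yields:
  a_s_2 = 17/22
  a_s_3 = 73/132
  a_s_4 = 49/66

Starting state is s_3, so the absorption probability is a_s_3 = 73/132.

Answer: 73/132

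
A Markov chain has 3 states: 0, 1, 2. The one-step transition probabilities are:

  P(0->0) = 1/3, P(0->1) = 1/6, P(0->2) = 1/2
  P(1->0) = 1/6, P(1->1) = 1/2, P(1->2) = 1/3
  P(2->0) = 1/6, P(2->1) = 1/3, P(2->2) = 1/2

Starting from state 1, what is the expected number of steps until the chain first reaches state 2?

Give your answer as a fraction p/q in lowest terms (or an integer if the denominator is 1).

Let h_i = expected steps to first reach 2 from state i.
Boundary: h_2 = 0.
First-step equations for the other states:
  h_0 = 1 + 1/3*h_0 + 1/6*h_1 + 1/2*h_2
  h_1 = 1 + 1/6*h_0 + 1/2*h_1 + 1/3*h_2

Substituting h_2 = 0 and rearranging gives the linear system (I - Q) h = 1:
  [2/3, -1/6] . (h_0, h_1) = 1
  [-1/6, 1/2] . (h_0, h_1) = 1

Solving yields:
  h_0 = 24/11
  h_1 = 30/11

Starting state is 1, so the expected hitting time is h_1 = 30/11.

Answer: 30/11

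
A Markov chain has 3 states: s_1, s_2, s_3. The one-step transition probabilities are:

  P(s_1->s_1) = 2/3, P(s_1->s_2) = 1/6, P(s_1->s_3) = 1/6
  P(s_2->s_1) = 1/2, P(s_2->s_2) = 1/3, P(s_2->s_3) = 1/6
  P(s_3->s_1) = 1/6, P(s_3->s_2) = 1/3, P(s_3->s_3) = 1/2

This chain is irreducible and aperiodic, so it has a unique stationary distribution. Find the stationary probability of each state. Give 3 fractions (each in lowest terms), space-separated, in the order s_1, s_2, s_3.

The stationary distribution satisfies pi = pi * P, i.e.:
  pi_s_1 = 2/3*pi_s_1 + 1/2*pi_s_2 + 1/6*pi_s_3
  pi_s_2 = 1/6*pi_s_1 + 1/3*pi_s_2 + 1/3*pi_s_3
  pi_s_3 = 1/6*pi_s_1 + 1/6*pi_s_2 + 1/2*pi_s_3
with normalization: pi_s_1 + pi_s_2 + pi_s_3 = 1.

Using the first 2 balance equations plus normalization, the linear system A*pi = b is:
  [-1/3, 1/2, 1/6] . pi = 0
  [1/6, -2/3, 1/3] . pi = 0
  [1, 1, 1] . pi = 1

Solving yields:
  pi_s_1 = 1/2
  pi_s_2 = 1/4
  pi_s_3 = 1/4

Verification (pi * P):
  1/2*2/3 + 1/4*1/2 + 1/4*1/6 = 1/2 = pi_s_1  (ok)
  1/2*1/6 + 1/4*1/3 + 1/4*1/3 = 1/4 = pi_s_2  (ok)
  1/2*1/6 + 1/4*1/6 + 1/4*1/2 = 1/4 = pi_s_3  (ok)

Answer: 1/2 1/4 1/4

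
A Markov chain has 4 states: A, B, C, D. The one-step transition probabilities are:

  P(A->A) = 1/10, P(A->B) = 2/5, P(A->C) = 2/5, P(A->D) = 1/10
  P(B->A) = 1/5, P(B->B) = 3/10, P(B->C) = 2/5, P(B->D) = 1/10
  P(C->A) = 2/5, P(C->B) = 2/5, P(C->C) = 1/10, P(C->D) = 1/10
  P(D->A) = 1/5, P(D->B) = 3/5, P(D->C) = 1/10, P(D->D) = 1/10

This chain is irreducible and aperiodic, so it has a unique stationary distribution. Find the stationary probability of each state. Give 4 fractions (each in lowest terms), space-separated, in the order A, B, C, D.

Answer: 167/715 21/55 37/130 1/10

Derivation:
The stationary distribution satisfies pi = pi * P, i.e.:
  pi_A = 1/10*pi_A + 1/5*pi_B + 2/5*pi_C + 1/5*pi_D
  pi_B = 2/5*pi_A + 3/10*pi_B + 2/5*pi_C + 3/5*pi_D
  pi_C = 2/5*pi_A + 2/5*pi_B + 1/10*pi_C + 1/10*pi_D
  pi_D = 1/10*pi_A + 1/10*pi_B + 1/10*pi_C + 1/10*pi_D
with normalization: pi_A + pi_B + pi_C + pi_D = 1.

Using the first 3 balance equations plus normalization, the linear system A*pi = b is:
  [-9/10, 1/5, 2/5, 1/5] . pi = 0
  [2/5, -7/10, 2/5, 3/5] . pi = 0
  [2/5, 2/5, -9/10, 1/10] . pi = 0
  [1, 1, 1, 1] . pi = 1

Solving yields:
  pi_A = 167/715
  pi_B = 21/55
  pi_C = 37/130
  pi_D = 1/10

Verification (pi * P):
  167/715*1/10 + 21/55*1/5 + 37/130*2/5 + 1/10*1/5 = 167/715 = pi_A  (ok)
  167/715*2/5 + 21/55*3/10 + 37/130*2/5 + 1/10*3/5 = 21/55 = pi_B  (ok)
  167/715*2/5 + 21/55*2/5 + 37/130*1/10 + 1/10*1/10 = 37/130 = pi_C  (ok)
  167/715*1/10 + 21/55*1/10 + 37/130*1/10 + 1/10*1/10 = 1/10 = pi_D  (ok)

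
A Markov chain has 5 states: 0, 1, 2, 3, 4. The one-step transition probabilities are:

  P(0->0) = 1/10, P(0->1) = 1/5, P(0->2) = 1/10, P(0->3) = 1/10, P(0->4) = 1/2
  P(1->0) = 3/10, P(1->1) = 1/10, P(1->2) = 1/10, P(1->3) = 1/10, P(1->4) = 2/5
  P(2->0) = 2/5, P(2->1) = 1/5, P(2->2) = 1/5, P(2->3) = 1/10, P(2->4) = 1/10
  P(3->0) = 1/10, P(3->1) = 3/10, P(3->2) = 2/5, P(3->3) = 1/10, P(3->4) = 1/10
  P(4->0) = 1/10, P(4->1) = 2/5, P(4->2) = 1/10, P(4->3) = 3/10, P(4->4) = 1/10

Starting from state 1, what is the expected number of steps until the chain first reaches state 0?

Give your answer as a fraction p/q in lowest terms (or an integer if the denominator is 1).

Answer: 12420/2971

Derivation:
Let h_i = expected steps to first reach 0 from state i.
Boundary: h_0 = 0.
First-step equations for the other states:
  h_1 = 1 + 3/10*h_0 + 1/10*h_1 + 1/10*h_2 + 1/10*h_3 + 2/5*h_4
  h_2 = 1 + 2/5*h_0 + 1/5*h_1 + 1/5*h_2 + 1/10*h_3 + 1/10*h_4
  h_3 = 1 + 1/10*h_0 + 3/10*h_1 + 2/5*h_2 + 1/10*h_3 + 1/10*h_4
  h_4 = 1 + 1/10*h_0 + 2/5*h_1 + 1/10*h_2 + 3/10*h_3 + 1/10*h_4

Substituting h_0 = 0 and rearranging gives the linear system (I - Q) h = 1:
  [9/10, -1/10, -1/10, -2/5] . (h_1, h_2, h_3, h_4) = 1
  [-1/5, 4/5, -1/10, -1/10] . (h_1, h_2, h_3, h_4) = 1
  [-3/10, -2/5, 9/10, -1/10] . (h_1, h_2, h_3, h_4) = 1
  [-2/5, -1/10, -3/10, 9/10] . (h_1, h_2, h_3, h_4) = 1

Solving yields:
  h_1 = 12420/2971
  h_2 = 10340/2971
  h_3 = 13650/2971
  h_4 = 14520/2971

Starting state is 1, so the expected hitting time is h_1 = 12420/2971.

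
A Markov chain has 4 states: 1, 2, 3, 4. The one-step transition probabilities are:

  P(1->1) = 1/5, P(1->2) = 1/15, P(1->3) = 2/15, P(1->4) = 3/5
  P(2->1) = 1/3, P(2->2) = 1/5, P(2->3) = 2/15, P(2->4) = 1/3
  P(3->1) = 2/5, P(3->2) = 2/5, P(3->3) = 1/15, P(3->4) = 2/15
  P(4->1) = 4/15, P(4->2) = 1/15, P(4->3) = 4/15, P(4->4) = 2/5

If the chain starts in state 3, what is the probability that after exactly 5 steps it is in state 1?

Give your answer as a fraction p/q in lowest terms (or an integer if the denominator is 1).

Answer: 71122/253125

Derivation:
Computing P^5 by repeated multiplication:
P^1 =
  1: [1/5, 1/15, 2/15, 3/5]
  2: [1/3, 1/5, 2/15, 1/3]
  3: [2/5, 2/5, 1/15, 2/15]
  4: [4/15, 1/15, 4/15, 2/5]
P^2 =
  1: [62/225, 3/25, 46/225, 2/5]
  2: [62/225, 31/225, 38/225, 94/225]
  3: [62/225, 32/225, 11/75, 98/225]
  4: [13/45, 37/225, 38/225, 17/45]
P^3 =
  1: [319/1125, 509/3375, 584/3375, 53/135]
  2: [7/25, 53/375, 8/45, 451/1125]
  3: [104/375, 454/3375, 613/3375, 1372/3375]
  4: [316/1125, 163/1125, 194/1125, 452/1125]
P^4 =
  1: [316/1125, 7313/50625, 8816/50625, 20276/50625]
  2: [4744/16875, 2443/16875, 328/1875, 6736/16875]
  3: [4748/16875, 7348/50625, 8881/50625, 20152/50625]
  4: [947/3375, 269/1875, 592/3375, 751/1875]
P^5 =
  1: [2843/10125, 109331/759375, 132986/759375, 303833/759375]
  2: [23701/84375, 36521/253125, 8854/50625, 101231/253125]
  3: [71122/253125, 109726/759375, 132673/759375, 60722/151875]
  4: [23702/84375, 36517/253125, 44308/253125, 101194/253125]

(P^5)[3 -> 1] = 71122/253125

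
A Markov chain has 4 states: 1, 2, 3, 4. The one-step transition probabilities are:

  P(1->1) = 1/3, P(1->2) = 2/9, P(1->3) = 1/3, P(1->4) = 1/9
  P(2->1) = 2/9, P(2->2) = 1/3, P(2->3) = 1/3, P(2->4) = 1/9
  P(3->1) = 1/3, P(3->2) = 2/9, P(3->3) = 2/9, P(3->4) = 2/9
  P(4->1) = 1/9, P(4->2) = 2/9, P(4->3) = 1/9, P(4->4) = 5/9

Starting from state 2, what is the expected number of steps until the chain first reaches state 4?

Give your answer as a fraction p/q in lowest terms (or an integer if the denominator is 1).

Let h_i = expected steps to first reach 4 from state i.
Boundary: h_4 = 0.
First-step equations for the other states:
  h_1 = 1 + 1/3*h_1 + 2/9*h_2 + 1/3*h_3 + 1/9*h_4
  h_2 = 1 + 2/9*h_1 + 1/3*h_2 + 1/3*h_3 + 1/9*h_4
  h_3 = 1 + 1/3*h_1 + 2/9*h_2 + 2/9*h_3 + 2/9*h_4

Substituting h_4 = 0 and rearranging gives the linear system (I - Q) h = 1:
  [2/3, -2/9, -1/3] . (h_1, h_2, h_3) = 1
  [-2/9, 2/3, -1/3] . (h_1, h_2, h_3) = 1
  [-1/3, -2/9, 7/9] . (h_1, h_2, h_3) = 1

Solving yields:
  h_1 = 90/13
  h_2 = 90/13
  h_3 = 81/13

Starting state is 2, so the expected hitting time is h_2 = 90/13.

Answer: 90/13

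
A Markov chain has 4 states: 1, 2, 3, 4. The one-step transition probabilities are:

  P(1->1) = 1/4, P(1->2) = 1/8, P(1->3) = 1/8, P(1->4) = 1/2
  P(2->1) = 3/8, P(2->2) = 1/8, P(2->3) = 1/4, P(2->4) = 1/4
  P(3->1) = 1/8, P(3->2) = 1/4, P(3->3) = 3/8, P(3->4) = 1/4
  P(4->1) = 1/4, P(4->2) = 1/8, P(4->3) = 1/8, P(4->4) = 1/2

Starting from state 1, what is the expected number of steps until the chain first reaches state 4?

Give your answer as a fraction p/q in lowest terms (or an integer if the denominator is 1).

Answer: 94/39

Derivation:
Let h_i = expected steps to first reach 4 from state i.
Boundary: h_4 = 0.
First-step equations for the other states:
  h_1 = 1 + 1/4*h_1 + 1/8*h_2 + 1/8*h_3 + 1/2*h_4
  h_2 = 1 + 3/8*h_1 + 1/8*h_2 + 1/4*h_3 + 1/4*h_4
  h_3 = 1 + 1/8*h_1 + 1/4*h_2 + 3/8*h_3 + 1/4*h_4

Substituting h_4 = 0 and rearranging gives the linear system (I - Q) h = 1:
  [3/4, -1/8, -1/8] . (h_1, h_2, h_3) = 1
  [-3/8, 7/8, -1/4] . (h_1, h_2, h_3) = 1
  [-1/8, -1/4, 5/8] . (h_1, h_2, h_3) = 1

Solving yields:
  h_1 = 94/39
  h_2 = 122/39
  h_3 = 10/3

Starting state is 1, so the expected hitting time is h_1 = 94/39.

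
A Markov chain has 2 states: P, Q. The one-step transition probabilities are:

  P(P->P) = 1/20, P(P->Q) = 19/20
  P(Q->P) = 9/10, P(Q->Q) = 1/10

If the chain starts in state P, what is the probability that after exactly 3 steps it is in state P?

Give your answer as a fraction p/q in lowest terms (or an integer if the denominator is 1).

Answer: 1369/8000

Derivation:
Computing P^3 by repeated multiplication:
P^1 =
  P: [1/20, 19/20]
  Q: [9/10, 1/10]
P^2 =
  P: [343/400, 57/400]
  Q: [27/200, 173/200]
P^3 =
  P: [1369/8000, 6631/8000]
  Q: [3141/4000, 859/4000]

(P^3)[P -> P] = 1369/8000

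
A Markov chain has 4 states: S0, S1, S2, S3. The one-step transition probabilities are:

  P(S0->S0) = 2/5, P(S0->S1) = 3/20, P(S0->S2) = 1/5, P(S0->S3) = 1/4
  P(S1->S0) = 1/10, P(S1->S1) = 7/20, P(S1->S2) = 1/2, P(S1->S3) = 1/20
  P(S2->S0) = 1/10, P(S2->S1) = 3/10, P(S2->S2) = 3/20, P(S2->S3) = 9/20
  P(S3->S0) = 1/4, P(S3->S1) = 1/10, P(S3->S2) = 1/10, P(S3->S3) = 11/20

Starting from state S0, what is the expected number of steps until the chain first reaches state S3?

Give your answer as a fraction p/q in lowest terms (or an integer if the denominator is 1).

Let h_i = expected steps to first reach S3 from state i.
Boundary: h_S3 = 0.
First-step equations for the other states:
  h_S0 = 1 + 2/5*h_S0 + 3/20*h_S1 + 1/5*h_S2 + 1/4*h_S3
  h_S1 = 1 + 1/10*h_S0 + 7/20*h_S1 + 1/2*h_S2 + 1/20*h_S3
  h_S2 = 1 + 1/10*h_S0 + 3/10*h_S1 + 3/20*h_S2 + 9/20*h_S3

Substituting h_S3 = 0 and rearranging gives the linear system (I - Q) h = 1:
  [3/5, -3/20, -1/5] . (h_S0, h_S1, h_S2) = 1
  [-1/10, 13/20, -1/2] . (h_S0, h_S1, h_S2) = 1
  [-1/10, -3/10, 17/20] . (h_S0, h_S1, h_S2) = 1

Solving yields:
  h_S0 = 3180/809
  h_S1 = 3780/809
  h_S2 = 2660/809

Starting state is S0, so the expected hitting time is h_S0 = 3180/809.

Answer: 3180/809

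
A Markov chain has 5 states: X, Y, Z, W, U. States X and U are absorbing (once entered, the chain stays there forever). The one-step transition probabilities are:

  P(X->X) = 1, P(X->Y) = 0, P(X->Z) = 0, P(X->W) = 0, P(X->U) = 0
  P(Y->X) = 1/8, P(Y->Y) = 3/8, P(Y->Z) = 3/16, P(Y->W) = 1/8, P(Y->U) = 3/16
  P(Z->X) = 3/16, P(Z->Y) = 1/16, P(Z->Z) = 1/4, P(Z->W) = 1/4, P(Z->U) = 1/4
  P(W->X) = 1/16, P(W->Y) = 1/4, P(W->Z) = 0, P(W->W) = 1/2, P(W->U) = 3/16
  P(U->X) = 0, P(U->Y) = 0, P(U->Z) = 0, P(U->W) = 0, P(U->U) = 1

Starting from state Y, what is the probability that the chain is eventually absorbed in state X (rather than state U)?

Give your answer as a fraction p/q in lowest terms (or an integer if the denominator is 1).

Let a_i = P(absorbed in X | start in state i).
Boundary conditions: a_X = 1, a_U = 0.
For each transient state i, a_i = sum_j P(i->j) * a_j:
  a_Y = 1/8*a_X + 3/8*a_Y + 3/16*a_Z + 1/8*a_W + 3/16*a_U
  a_Z = 3/16*a_X + 1/16*a_Y + 1/4*a_Z + 1/4*a_W + 1/4*a_U
  a_W = 1/16*a_X + 1/4*a_Y + 0*a_Z + 1/2*a_W + 3/16*a_U

Substituting a_X = 1 and a_U = 0, rearrange to (I - Q) a = r where r[i] = P(i -> X):
  [5/8, -3/16, -1/8] . (a_Y, a_Z, a_W) = 1/8
  [-1/16, 3/4, -1/4] . (a_Y, a_Z, a_W) = 3/16
  [-1/4, 0, 1/2] . (a_Y, a_Z, a_W) = 1/16

Solving yields:
  a_Y = 25/66
  a_Z = 17/44
  a_W = 83/264

Starting state is Y, so the absorption probability is a_Y = 25/66.

Answer: 25/66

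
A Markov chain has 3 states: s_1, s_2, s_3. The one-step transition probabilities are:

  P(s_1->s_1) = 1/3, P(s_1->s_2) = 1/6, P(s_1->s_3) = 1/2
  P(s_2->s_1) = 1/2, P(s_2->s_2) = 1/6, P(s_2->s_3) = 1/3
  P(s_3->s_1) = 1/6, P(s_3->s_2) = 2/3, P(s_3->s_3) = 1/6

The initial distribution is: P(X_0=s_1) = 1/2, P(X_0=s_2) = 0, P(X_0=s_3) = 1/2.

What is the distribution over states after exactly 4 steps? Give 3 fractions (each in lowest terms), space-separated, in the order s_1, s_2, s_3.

Propagating the distribution step by step (d_{t+1} = d_t * P):
d_0 = (s_1=1/2, s_2=0, s_3=1/2)
  d_1[s_1] = 1/2*1/3 + 0*1/2 + 1/2*1/6 = 1/4
  d_1[s_2] = 1/2*1/6 + 0*1/6 + 1/2*2/3 = 5/12
  d_1[s_3] = 1/2*1/2 + 0*1/3 + 1/2*1/6 = 1/3
d_1 = (s_1=1/4, s_2=5/12, s_3=1/3)
  d_2[s_1] = 1/4*1/3 + 5/12*1/2 + 1/3*1/6 = 25/72
  d_2[s_2] = 1/4*1/6 + 5/12*1/6 + 1/3*2/3 = 1/3
  d_2[s_3] = 1/4*1/2 + 5/12*1/3 + 1/3*1/6 = 23/72
d_2 = (s_1=25/72, s_2=1/3, s_3=23/72)
  d_3[s_1] = 25/72*1/3 + 1/3*1/2 + 23/72*1/6 = 145/432
  d_3[s_2] = 25/72*1/6 + 1/3*1/6 + 23/72*2/3 = 47/144
  d_3[s_3] = 25/72*1/2 + 1/3*1/3 + 23/72*1/6 = 73/216
d_3 = (s_1=145/432, s_2=47/144, s_3=73/216)
  d_4[s_1] = 145/432*1/3 + 47/144*1/2 + 73/216*1/6 = 859/2592
  d_4[s_2] = 145/432*1/6 + 47/144*1/6 + 73/216*2/3 = 145/432
  d_4[s_3] = 145/432*1/2 + 47/144*1/3 + 73/216*1/6 = 863/2592
d_4 = (s_1=859/2592, s_2=145/432, s_3=863/2592)

Answer: 859/2592 145/432 863/2592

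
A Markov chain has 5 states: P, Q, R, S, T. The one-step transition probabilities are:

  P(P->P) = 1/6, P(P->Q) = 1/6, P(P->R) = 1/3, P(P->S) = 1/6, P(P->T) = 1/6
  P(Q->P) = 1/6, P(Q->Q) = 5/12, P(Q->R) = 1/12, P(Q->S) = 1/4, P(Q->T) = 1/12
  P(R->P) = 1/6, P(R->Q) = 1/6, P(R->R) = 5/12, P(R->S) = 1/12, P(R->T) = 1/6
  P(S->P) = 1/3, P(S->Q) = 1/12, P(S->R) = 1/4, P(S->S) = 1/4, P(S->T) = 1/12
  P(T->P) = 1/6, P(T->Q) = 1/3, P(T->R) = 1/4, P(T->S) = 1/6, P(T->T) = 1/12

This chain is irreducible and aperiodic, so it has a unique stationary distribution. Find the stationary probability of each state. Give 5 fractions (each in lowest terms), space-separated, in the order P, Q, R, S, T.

The stationary distribution satisfies pi = pi * P, i.e.:
  pi_P = 1/6*pi_P + 1/6*pi_Q + 1/6*pi_R + 1/3*pi_S + 1/6*pi_T
  pi_Q = 1/6*pi_P + 5/12*pi_Q + 1/6*pi_R + 1/12*pi_S + 1/3*pi_T
  pi_R = 1/3*pi_P + 1/12*pi_Q + 5/12*pi_R + 1/4*pi_S + 1/4*pi_T
  pi_S = 1/6*pi_P + 1/4*pi_Q + 1/12*pi_R + 1/4*pi_S + 1/6*pi_T
  pi_T = 1/6*pi_P + 1/12*pi_Q + 1/6*pi_R + 1/12*pi_S + 1/12*pi_T
with normalization: pi_P + pi_Q + pi_R + pi_S + pi_T = 1.

Using the first 4 balance equations plus normalization, the linear system A*pi = b is:
  [-5/6, 1/6, 1/6, 1/3, 1/6] . pi = 0
  [1/6, -7/12, 1/6, 1/12, 1/3] . pi = 0
  [1/3, 1/12, -7/12, 1/4, 1/4] . pi = 0
  [1/6, 1/4, 1/12, -3/4, 1/6] . pi = 0
  [1, 1, 1, 1, 1] . pi = 1

Solving yields:
  pi_P = 1423/7249
  pi_Q = 1665/7249
  pi_R = 1984/7249
  pi_S = 1289/7249
  pi_T = 888/7249

Verification (pi * P):
  1423/7249*1/6 + 1665/7249*1/6 + 1984/7249*1/6 + 1289/7249*1/3 + 888/7249*1/6 = 1423/7249 = pi_P  (ok)
  1423/7249*1/6 + 1665/7249*5/12 + 1984/7249*1/6 + 1289/7249*1/12 + 888/7249*1/3 = 1665/7249 = pi_Q  (ok)
  1423/7249*1/3 + 1665/7249*1/12 + 1984/7249*5/12 + 1289/7249*1/4 + 888/7249*1/4 = 1984/7249 = pi_R  (ok)
  1423/7249*1/6 + 1665/7249*1/4 + 1984/7249*1/12 + 1289/7249*1/4 + 888/7249*1/6 = 1289/7249 = pi_S  (ok)
  1423/7249*1/6 + 1665/7249*1/12 + 1984/7249*1/6 + 1289/7249*1/12 + 888/7249*1/12 = 888/7249 = pi_T  (ok)

Answer: 1423/7249 1665/7249 1984/7249 1289/7249 888/7249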